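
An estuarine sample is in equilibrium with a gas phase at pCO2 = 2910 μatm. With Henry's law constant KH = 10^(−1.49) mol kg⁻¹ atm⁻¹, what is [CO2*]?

[CO2*] = 94.2 μmol/kg

KH = 10^(−1.49) = 3.236×10^-2 mol kg⁻¹ atm⁻¹
[CO2*] = KH · pCO2 = 3.236×10^-2 × 2910×10^-6 atm = 9.42×10^-5 mol/kg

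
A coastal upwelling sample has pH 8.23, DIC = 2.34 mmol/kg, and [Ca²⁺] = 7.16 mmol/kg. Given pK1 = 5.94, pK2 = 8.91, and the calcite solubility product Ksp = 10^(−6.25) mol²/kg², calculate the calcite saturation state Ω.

α₂ = 1 / (1 + [H⁺]/K2 + [H⁺]²/(K1K2)) = 1 / (1 + 10^+0.68 + 10^-1.61)
   = 1 / (1 + 4.7863 + 0.024547) = 1/5.8108 = 0.1721
[CO3²⁻] = α₂ × DIC = 0.1721 × 2.34 = 0.4027 mmol/kg
Ksp = 10^(−6.25) = 5.623×10^-7
Ω = [Ca²⁺][CO3²⁻]/Ksp = (7.16×10^-3)(4.027×10^-4) / 5.623×10^-7 = 5.13

Ω = 5.13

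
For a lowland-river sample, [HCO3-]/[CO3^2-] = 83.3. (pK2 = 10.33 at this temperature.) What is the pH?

pH = 8.41

From K2 = [H⁺][CO3^2-]/[HCO3-]:  pH = pK2 − log₁₀([HCO3-]/[CO3^2-])
log₁₀(83.3) = +1.921
pH = 10.33 − (+1.921) = 8.41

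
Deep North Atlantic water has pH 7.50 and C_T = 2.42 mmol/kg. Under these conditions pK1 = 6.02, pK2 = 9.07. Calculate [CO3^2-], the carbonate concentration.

α₂ = 1 / (1 + [H⁺]/K2 + [H⁺]²/(K1K2)) = 1 / (1 + 10^+1.57 + 10^+0.09)
   = 1 / (1 + 37.154 + 1.2303) = 1/39.384 = 0.02539
[CO3²⁻] = α₂ × DIC = 0.02539 × 2.42 = 0.0614 mmol/kg

[CO3²⁻] = 0.0614 mmol/kg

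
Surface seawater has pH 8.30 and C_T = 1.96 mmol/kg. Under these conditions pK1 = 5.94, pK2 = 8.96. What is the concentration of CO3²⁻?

α₂ = 1 / (1 + [H⁺]/K2 + [H⁺]²/(K1K2)) = 1 / (1 + 10^+0.66 + 10^-1.70)
   = 1 / (1 + 4.5709 + 0.019953) = 1/5.5908 = 0.1789
[CO3²⁻] = α₂ × DIC = 0.1789 × 1.96 = 0.351 mmol/kg

[CO3²⁻] = 0.351 mmol/kg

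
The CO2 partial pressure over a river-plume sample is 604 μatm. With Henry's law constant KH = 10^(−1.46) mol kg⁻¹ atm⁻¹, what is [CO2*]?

KH = 10^(−1.46) = 3.467×10^-2 mol kg⁻¹ atm⁻¹
[CO2*] = KH · pCO2 = 3.467×10^-2 × 604×10^-6 atm = 2.09×10^-5 mol/kg

[CO2*] = 20.9 μmol/kg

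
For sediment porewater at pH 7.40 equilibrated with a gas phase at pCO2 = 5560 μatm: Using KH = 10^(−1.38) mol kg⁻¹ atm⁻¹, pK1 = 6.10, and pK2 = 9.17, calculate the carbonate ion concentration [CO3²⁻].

[CO3²⁻] = 0.0785 mmol/kg

[CO2*] = KH · pCO2 = 10^(−1.38) × 5560×10^-6 = 2.318×10^-4 mol/kg
α₀ = 1/(1 + K1/[H⁺] + K1K2/[H⁺]²) = 1/(1 + 10^+1.30 + 10^-0.47) = 0.04697
DIC = [CO2*]/α₀ = 2.318×10^-4 / 0.04697 = 4.935 mmol/kg
[CO3²⁻] = α₂·DIC; α₂ = 0.01591, so [CO3²⁻] = 0.01591 × 4.935 = 0.0785 mmol/kg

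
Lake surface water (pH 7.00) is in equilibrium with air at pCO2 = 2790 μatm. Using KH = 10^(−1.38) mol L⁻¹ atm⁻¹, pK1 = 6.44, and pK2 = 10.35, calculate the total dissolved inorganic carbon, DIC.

DIC = 0.539 mmol/L

[CO2*] = KH · pCO2 = 10^(−1.38) × 2790×10^-6 = 1.163×10^-4 mol/L
α₀ = 1/(1 + K1/[H⁺] + K1K2/[H⁺]²) = 1/(1 + 10^+0.56 + 10^-2.79) = 0.2159
DIC = [CO2*]/α₀ = 1.163×10^-4 / 0.2159 = 0.539 mmol/L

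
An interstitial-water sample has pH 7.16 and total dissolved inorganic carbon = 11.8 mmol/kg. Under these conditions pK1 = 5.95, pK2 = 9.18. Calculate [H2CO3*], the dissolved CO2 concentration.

[CO2*] = 0.679 mmol/kg

α₀ = 1 / (1 + K1/[H⁺] + K1K2/[H⁺]²) = 1 / (1 + 10^+1.21 + 10^-0.81)
   = 1 / (1 + 16.218 + 0.15488) = 1/17.373 = 0.05756
[CO2*] = α₀ × DIC = 0.05756 × 11.8 = 0.679 mmol/kg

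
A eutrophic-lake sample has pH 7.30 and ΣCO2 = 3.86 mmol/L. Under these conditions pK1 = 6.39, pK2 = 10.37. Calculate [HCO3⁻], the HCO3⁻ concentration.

[HCO3⁻] = 3.43 mmol/L

α₁ = 1 / (1 + [H⁺]/K1 + K2/[H⁺]) = 1 / (1 + 10^-0.91 + 10^-3.07)
   = 1 / (1 + 0.12303 + 0.00085114) = 1/1.1239 = 0.8898
[HCO3⁻] = α₁ × DIC = 0.8898 × 3.86 = 3.43 mmol/L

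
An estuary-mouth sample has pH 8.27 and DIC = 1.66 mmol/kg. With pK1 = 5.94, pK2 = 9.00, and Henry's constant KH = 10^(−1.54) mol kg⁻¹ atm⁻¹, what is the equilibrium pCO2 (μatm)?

α₀ = 1 / (1 + K1/[H⁺] + K1K2/[H⁺]²) = 1 / (1 + 10^+2.33 + 10^+1.60)
   = 1 / (1 + 213.80 + 39.811) = 1/254.61 = 0.003928
[CO2*] = α₀ × DIC = 0.003928 × 1.66 = 0.006520 mmol/kg = 6.520 μmol/kg
pCO2 = [CO2*]/KH = 6.520×10^-6 / 2.884×10^-2 = 226 μatm

pCO2 = 226 μatm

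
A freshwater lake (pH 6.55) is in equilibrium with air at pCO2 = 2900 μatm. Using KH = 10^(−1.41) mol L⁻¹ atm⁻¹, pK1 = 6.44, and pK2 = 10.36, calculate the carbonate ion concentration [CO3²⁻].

[CO2*] = KH · pCO2 = 10^(−1.41) × 2900×10^-6 = 1.128×10^-4 mol/L
α₀ = 1/(1 + K1/[H⁺] + K1K2/[H⁺]²) = 1/(1 + 10^+0.11 + 10^-3.70) = 0.4370
DIC = [CO2*]/α₀ = 1.128×10^-4 / 0.4370 = 0.2582 mmol/L
[CO3²⁻] = α₂·DIC; α₂ = 8.719×10^-5, so [CO3²⁻] = 8.719×10^-5 × 0.2582 = 2.25×10^-5 mmol/L = 0.0225 μmol/L

[CO3²⁻] = 0.0225 μmol/L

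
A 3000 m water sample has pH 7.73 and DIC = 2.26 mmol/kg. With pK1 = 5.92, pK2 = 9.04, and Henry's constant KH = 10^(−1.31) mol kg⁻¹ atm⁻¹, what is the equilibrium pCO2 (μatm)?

α₀ = 1 / (1 + K1/[H⁺] + K1K2/[H⁺]²) = 1 / (1 + 10^+1.81 + 10^+0.50)
   = 1 / (1 + 64.565 + 3.1623) = 1/68.728 = 0.01455
[CO2*] = α₀ × DIC = 0.01455 × 2.26 = 0.03288 mmol/kg
pCO2 = [CO2*]/KH = 3.288×10^-5 / 4.898×10^-2 = 671 μatm

pCO2 = 671 μatm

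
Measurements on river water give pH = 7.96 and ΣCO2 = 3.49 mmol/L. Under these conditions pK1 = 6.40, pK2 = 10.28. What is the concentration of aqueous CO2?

[CO2*] = 0.0931 mmol/L

α₀ = 1 / (1 + K1/[H⁺] + K1K2/[H⁺]²) = 1 / (1 + 10^+1.56 + 10^-0.76)
   = 1 / (1 + 36.308 + 0.17378) = 1/37.482 = 0.02668
[CO2*] = α₀ × DIC = 0.02668 × 3.49 = 0.0931 mmol/L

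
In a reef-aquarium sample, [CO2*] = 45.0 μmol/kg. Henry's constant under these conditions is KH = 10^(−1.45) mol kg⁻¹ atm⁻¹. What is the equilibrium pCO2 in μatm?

KH = 10^(−1.45) = 3.548×10^-2 mol kg⁻¹ atm⁻¹
pCO2 = [CO2*]/KH = 45.0×10^-6 / 3.548×10^-2 = 1.27×10^-3 atm = 1270 μatm

pCO2 = 1270 μatm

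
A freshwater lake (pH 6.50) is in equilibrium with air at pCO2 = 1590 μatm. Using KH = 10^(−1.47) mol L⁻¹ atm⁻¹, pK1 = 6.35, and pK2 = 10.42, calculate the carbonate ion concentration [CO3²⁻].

[CO3²⁻] = 0.00915 μmol/L

[CO2*] = KH · pCO2 = 10^(−1.47) × 1590×10^-6 = 5.388×10^-5 mol/L
α₀ = 1/(1 + K1/[H⁺] + K1K2/[H⁺]²) = 1/(1 + 10^+0.15 + 10^-3.77) = 0.4145
DIC = [CO2*]/α₀ = 5.388×10^-5 / 0.4145 = 0.1300 mmol/L
[CO3²⁻] = α₂·DIC; α₂ = 7.039×10^-5, so [CO3²⁻] = 7.039×10^-5 × 0.1300 = 9.15×10^-6 mmol/L = 0.00915 μmol/L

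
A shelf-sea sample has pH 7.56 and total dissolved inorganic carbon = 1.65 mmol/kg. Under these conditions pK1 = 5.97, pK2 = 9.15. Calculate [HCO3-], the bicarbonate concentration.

α₁ = 1 / (1 + [H⁺]/K1 + K2/[H⁺]) = 1 / (1 + 10^-1.59 + 10^-1.59)
   = 1 / (1 + 0.025704 + 0.025704) = 1/1.0514 = 0.9511
[HCO3⁻] = α₁ × DIC = 0.9511 × 1.65 = 1.57 mmol/kg

[HCO3⁻] = 1.57 mmol/kg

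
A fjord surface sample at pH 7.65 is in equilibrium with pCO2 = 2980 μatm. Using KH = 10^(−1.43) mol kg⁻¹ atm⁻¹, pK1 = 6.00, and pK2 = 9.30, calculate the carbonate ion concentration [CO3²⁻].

[CO3²⁻] = 0.111 mmol/kg

[CO2*] = KH · pCO2 = 10^(−1.43) × 2980×10^-6 = 1.107×10^-4 mol/kg
α₀ = 1/(1 + K1/[H⁺] + K1K2/[H⁺]²) = 1/(1 + 10^+1.65 + 10^+0.00) = 0.02143
DIC = [CO2*]/α₀ = 1.107×10^-4 / 0.02143 = 5.167 mmol/kg
[CO3²⁻] = α₂·DIC; α₂ = 0.02143, so [CO3²⁻] = 0.02143 × 5.167 = 0.111 mmol/kg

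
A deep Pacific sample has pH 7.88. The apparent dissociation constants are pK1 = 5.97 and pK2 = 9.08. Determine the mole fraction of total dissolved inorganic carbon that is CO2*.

α₀ = 1 / (1 + K1/[H⁺] + K1K2/[H⁺]²) = 1 / (1 + 10^+1.91 + 10^+0.71)
   = 1 / (1 + 81.283 + 5.1286) = 1/87.412 = 0.01144

α₀ = 0.0114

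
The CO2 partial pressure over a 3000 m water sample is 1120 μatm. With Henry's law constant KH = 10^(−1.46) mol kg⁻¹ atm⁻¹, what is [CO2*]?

KH = 10^(−1.46) = 3.467×10^-2 mol kg⁻¹ atm⁻¹
[CO2*] = KH · pCO2 = 3.467×10^-2 × 1120×10^-6 atm = 3.88×10^-5 mol/kg

[CO2*] = 38.8 μmol/kg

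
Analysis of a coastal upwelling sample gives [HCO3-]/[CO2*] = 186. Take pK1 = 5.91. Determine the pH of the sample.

pH = 8.18

From K1 = [H⁺][HCO3-]/[CO2*]:  pH = pK1 + log₁₀([HCO3-]/[CO2*])
log₁₀(186) = +2.270
pH = 5.91 + (+2.270) = 8.18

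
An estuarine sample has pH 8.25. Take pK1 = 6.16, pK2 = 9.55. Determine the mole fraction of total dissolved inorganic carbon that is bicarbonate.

α₁ = 1 / (1 + [H⁺]/K1 + K2/[H⁺]) = 1 / (1 + 10^-2.09 + 10^-1.30)
   = 1 / (1 + 0.0081283 + 0.050119) = 1/1.0582 = 0.9450

α₁ = 0.945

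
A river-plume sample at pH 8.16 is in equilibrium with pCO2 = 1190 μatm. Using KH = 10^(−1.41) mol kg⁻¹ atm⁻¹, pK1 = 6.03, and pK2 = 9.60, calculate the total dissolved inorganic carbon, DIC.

DIC = 6.52 mmol/kg

[CO2*] = KH · pCO2 = 10^(−1.41) × 1190×10^-6 = 4.630×10^-5 mol/kg
α₀ = 1/(1 + K1/[H⁺] + K1K2/[H⁺]²) = 1/(1 + 10^+2.13 + 10^+0.69) = 0.007103
DIC = [CO2*]/α₀ = 4.630×10^-5 / 0.007103 = 6.52 mmol/kg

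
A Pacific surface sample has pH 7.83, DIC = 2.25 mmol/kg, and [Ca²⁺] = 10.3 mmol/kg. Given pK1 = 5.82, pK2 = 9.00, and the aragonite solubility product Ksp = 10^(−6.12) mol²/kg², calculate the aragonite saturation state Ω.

Ω = 1.92

α₂ = 1 / (1 + [H⁺]/K2 + [H⁺]²/(K1K2)) = 1 / (1 + 10^+1.17 + 10^-0.84)
   = 1 / (1 + 14.791 + 0.14454) = 1/15.936 = 0.06275
[CO3²⁻] = α₂ × DIC = 0.06275 × 2.25 = 0.1412 mmol/kg
Ksp = 10^(−6.12) = 7.586×10^-7
Ω = [Ca²⁺][CO3²⁻]/Ksp = (10.3×10^-3)(1.412×10^-4) / 7.586×10^-7 = 1.92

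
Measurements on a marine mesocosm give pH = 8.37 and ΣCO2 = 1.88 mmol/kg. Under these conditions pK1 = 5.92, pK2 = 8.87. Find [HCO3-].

[HCO3⁻] = 1.42 mmol/kg

α₁ = 1 / (1 + [H⁺]/K1 + K2/[H⁺]) = 1 / (1 + 10^-2.45 + 10^-0.50)
   = 1 / (1 + 0.0035481 + 0.31623) = 1/1.3198 = 0.7577
[HCO3⁻] = α₁ × DIC = 0.7577 × 1.88 = 1.42 mmol/kg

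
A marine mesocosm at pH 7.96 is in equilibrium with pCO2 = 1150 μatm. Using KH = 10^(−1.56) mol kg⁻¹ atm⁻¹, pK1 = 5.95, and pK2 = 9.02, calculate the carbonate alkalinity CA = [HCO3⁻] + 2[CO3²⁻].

[CO2*] = KH · pCO2 = 10^(−1.56) × 1150×10^-6 = 3.167×10^-5 mol/kg
α₀ = 1/(1 + K1/[H⁺] + K1K2/[H⁺]²) = 1/(1 + 10^+2.01 + 10^+0.95) = 0.008909
DIC = [CO2*]/α₀ = 3.167×10^-5 / 0.008909 = 3.555 mmol/kg
CA = (α₁ + 2α₂)·DIC = (0.9117 + 2×0.07940) × 3.555 = 3.81 mmol/kg

CA = 3.81 mmol/kg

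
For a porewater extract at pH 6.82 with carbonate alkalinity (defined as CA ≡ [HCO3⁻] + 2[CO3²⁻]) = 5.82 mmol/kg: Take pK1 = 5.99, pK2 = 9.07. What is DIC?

CA = [HCO3⁻] + 2[CO3²⁻] = (α₁ + 2α₂)·DIC
At pH 6.82: [H⁺]/K1 = 10^-0.83 = 0.14791, K2/[H⁺] = 10^-2.25 = 0.0056234
α₁ = 1/(1 + 0.14791 + 0.0056234) = 1/1.1535 = 0.8669; α₂ = α₁·K2/[H⁺] = 0.004875
α₁ + 2α₂ = 0.8767
DIC = CA / (α₁ + 2α₂) = 5.82 / 0.8767 = 6.64 mmol/kg

DIC = 6.64 mmol/kg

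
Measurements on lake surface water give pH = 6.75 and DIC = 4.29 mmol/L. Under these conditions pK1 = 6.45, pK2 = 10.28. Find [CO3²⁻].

[CO3²⁻] = 0.843 μmol/L

α₂ = 1 / (1 + [H⁺]/K2 + [H⁺]²/(K1K2)) = 1 / (1 + 10^+3.53 + 10^+3.23)
   = 1 / (1 + 3388.4 + 1698.2) = 1/5087.7 = 0.0001966
[CO3²⁻] = α₂ × DIC = 0.0001966 × 4.29 = 0.000843 mmol/L = 0.843 μmol/L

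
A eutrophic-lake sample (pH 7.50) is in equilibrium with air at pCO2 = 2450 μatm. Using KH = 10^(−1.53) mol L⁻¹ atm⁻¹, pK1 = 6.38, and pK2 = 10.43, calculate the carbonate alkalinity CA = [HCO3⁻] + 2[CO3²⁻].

CA = 0.955 mmol/L

[CO2*] = KH · pCO2 = 10^(−1.53) × 2450×10^-6 = 7.230×10^-5 mol/L
α₀ = 1/(1 + K1/[H⁺] + K1K2/[H⁺]²) = 1/(1 + 10^+1.12 + 10^-1.81) = 0.07043
DIC = [CO2*]/α₀ = 7.230×10^-5 / 0.07043 = 1.027 mmol/L
CA = (α₁ + 2α₂)·DIC = (0.9285 + 2×0.001091) × 1.027 = 0.955 mmol/L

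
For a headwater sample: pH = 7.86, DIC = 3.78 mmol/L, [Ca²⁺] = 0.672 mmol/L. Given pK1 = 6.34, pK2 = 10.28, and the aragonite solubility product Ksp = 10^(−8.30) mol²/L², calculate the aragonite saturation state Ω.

α₂ = 1 / (1 + [H⁺]/K2 + [H⁺]²/(K1K2)) = 1 / (1 + 10^+2.42 + 10^+0.90)
   = 1 / (1 + 263.03 + 7.9433) = 1/271.97 = 0.003677
[CO3²⁻] = α₂ × DIC = 0.003677 × 3.78 = 0.01390 mmol/L = 13.90 μmol/L
Ksp = 10^(−8.30) = 5.012×10^-9
Ω = [Ca²⁺][CO3²⁻]/Ksp = (0.672×10^-3)(1.390×10^-5) / 5.012×10^-9 = 1.86

Ω = 1.86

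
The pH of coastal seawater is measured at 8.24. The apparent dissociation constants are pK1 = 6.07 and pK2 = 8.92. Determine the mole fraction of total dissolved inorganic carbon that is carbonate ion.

α₂ = 0.172

α₂ = 1 / (1 + [H⁺]/K2 + [H⁺]²/(K1K2)) = 1 / (1 + 10^+0.68 + 10^-1.49)
   = 1 / (1 + 4.7863 + 0.032359) = 1/5.8187 = 0.1719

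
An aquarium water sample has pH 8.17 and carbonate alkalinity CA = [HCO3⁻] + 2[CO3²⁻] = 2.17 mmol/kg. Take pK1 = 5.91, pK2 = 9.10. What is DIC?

DIC = 1.97 mmol/kg

CA = [HCO3⁻] + 2[CO3²⁻] = (α₁ + 2α₂)·DIC
At pH 8.17: [H⁺]/K1 = 10^-2.26 = 0.0054954, K2/[H⁺] = 10^-0.93 = 0.11749
α₁ = 1/(1 + 0.0054954 + 0.11749) = 1/1.1230 = 0.8905; α₂ = α₁·K2/[H⁺] = 0.1046
α₁ + 2α₂ = 1.0997
DIC = CA / (α₁ + 2α₂) = 2.17 / 1.0997 = 1.97 mmol/kg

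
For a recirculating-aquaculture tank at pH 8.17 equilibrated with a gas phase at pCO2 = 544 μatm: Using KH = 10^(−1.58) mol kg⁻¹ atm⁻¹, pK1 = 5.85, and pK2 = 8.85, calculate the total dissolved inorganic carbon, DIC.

[CO2*] = KH · pCO2 = 10^(−1.58) × 544×10^-6 = 1.431×10^-5 mol/kg
α₀ = 1/(1 + K1/[H⁺] + K1K2/[H⁺]²) = 1/(1 + 10^+2.32 + 10^+1.64) = 0.003944
DIC = [CO2*]/α₀ = 1.431×10^-5 / 0.003944 = 3.63 mmol/kg

DIC = 3.63 mmol/kg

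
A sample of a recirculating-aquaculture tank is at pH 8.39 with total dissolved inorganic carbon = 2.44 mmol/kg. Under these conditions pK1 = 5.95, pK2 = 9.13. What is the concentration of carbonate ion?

[CO3²⁻] = 0.374 mmol/kg

α₂ = 1 / (1 + [H⁺]/K2 + [H⁺]²/(K1K2)) = 1 / (1 + 10^+0.74 + 10^-1.70)
   = 1 / (1 + 5.4954 + 0.019953) = 1/6.5154 = 0.1535
[CO3²⁻] = α₂ × DIC = 0.1535 × 2.44 = 0.374 mmol/kg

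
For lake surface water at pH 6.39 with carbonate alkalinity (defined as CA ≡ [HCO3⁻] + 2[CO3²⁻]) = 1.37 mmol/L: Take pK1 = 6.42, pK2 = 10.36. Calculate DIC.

DIC = 2.84 mmol/L

CA = [HCO3⁻] + 2[CO3²⁻] = (α₁ + 2α₂)·DIC
At pH 6.39: [H⁺]/K1 = 10^0.03 = 1.0715, K2/[H⁺] = 10^-3.97 = 0.00010715
α₁ = 1/(1 + 1.0715 + 0.00010715) = 1/2.0716 = 0.4827; α₂ = α₁·K2/[H⁺] = 5.172×10^-5
α₁ + 2α₂ = 0.4828
DIC = CA / (α₁ + 2α₂) = 1.37 / 0.4828 = 2.84 mmol/L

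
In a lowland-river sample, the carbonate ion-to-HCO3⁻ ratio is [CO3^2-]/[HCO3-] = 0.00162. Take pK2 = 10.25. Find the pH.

pH = 7.46

From K2 = [H⁺][CO3^2-]/[HCO3-]:  pH = pK2 + log₁₀([CO3^2-]/[HCO3-])
log₁₀(0.00162) = -2.790
pH = 10.25 + (-2.790) = 7.46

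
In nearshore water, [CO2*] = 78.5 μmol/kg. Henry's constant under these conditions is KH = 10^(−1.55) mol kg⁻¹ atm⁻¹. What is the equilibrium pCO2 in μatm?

KH = 10^(−1.55) = 2.818×10^-2 mol kg⁻¹ atm⁻¹
pCO2 = [CO2*]/KH = 78.5×10^-6 / 2.818×10^-2 = 2.79×10^-3 atm = 2790 μatm

pCO2 = 2790 μatm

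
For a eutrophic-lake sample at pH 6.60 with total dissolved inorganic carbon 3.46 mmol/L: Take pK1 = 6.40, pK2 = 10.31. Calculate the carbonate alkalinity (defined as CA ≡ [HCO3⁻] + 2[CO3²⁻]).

CA = [HCO3⁻] + 2[CO3²⁻] = (α₁ + 2α₂)·DIC
At pH 6.60: [H⁺]/K1 = 10^-0.20 = 0.63096, K2/[H⁺] = 10^-3.71 = 0.00019498
α₁ = 1/(1 + 0.63096 + 0.00019498) = 1/1.6312 = 0.6131; α₂ = α₁·K2/[H⁺] = 0.0001195
α₁ + 2α₂ = 0.6133
CA = 0.6133 × 3.46 = 2.12 mmol/L

CA = 2.12 mmol/L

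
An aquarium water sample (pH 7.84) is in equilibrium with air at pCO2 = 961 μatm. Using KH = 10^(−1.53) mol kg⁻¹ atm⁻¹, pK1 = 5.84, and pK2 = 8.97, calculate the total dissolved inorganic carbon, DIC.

[CO2*] = KH · pCO2 = 10^(−1.53) × 961×10^-6 = 2.836×10^-5 mol/kg
α₀ = 1/(1 + K1/[H⁺] + K1K2/[H⁺]²) = 1/(1 + 10^+2.00 + 10^+0.87) = 0.009224
DIC = [CO2*]/α₀ = 2.836×10^-5 / 0.009224 = 3.07 mmol/kg

DIC = 3.07 mmol/kg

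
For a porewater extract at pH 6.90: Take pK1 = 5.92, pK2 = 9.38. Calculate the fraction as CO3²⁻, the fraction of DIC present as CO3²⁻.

α₂ = 0.00299

α₂ = 1 / (1 + [H⁺]/K2 + [H⁺]²/(K1K2)) = 1 / (1 + 10^+2.48 + 10^+1.50)
   = 1 / (1 + 302.00 + 31.623) = 1/334.62 = 0.002988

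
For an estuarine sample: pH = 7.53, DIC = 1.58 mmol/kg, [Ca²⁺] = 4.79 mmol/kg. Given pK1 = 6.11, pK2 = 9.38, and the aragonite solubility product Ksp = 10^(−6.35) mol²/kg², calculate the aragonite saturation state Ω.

α₂ = 1 / (1 + [H⁺]/K2 + [H⁺]²/(K1K2)) = 1 / (1 + 10^+1.85 + 10^+0.43)
   = 1 / (1 + 70.795 + 2.6915) = 1/74.486 = 0.01343
[CO3²⁻] = α₂ × DIC = 0.01343 × 1.58 = 0.02121 mmol/kg
Ksp = 10^(−6.35) = 4.467×10^-7
Ω = [Ca²⁺][CO3²⁻]/Ksp = (4.79×10^-3)(2.121×10^-5) / 4.467×10^-7 = 0.227

Ω = 0.227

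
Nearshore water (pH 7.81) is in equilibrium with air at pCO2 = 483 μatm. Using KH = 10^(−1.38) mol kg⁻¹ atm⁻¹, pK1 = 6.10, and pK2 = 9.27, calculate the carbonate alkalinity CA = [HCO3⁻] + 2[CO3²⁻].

[CO2*] = KH · pCO2 = 10^(−1.38) × 483×10^-6 = 2.013×10^-5 mol/kg
α₀ = 1/(1 + K1/[H⁺] + K1K2/[H⁺]²) = 1/(1 + 10^+1.71 + 10^+0.25) = 0.01850
DIC = [CO2*]/α₀ = 2.013×10^-5 / 0.01850 = 1.089 mmol/kg
CA = (α₁ + 2α₂)·DIC = (0.9486 + 2×0.03289) × 1.089 = 1.10 mmol/kg

CA = 1.10 mmol/kg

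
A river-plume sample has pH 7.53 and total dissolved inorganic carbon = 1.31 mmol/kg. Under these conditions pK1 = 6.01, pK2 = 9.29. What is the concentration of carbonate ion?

[CO3²⁻] = 0.0217 mmol/kg

α₂ = 1 / (1 + [H⁺]/K2 + [H⁺]²/(K1K2)) = 1 / (1 + 10^+1.76 + 10^+0.24)
   = 1 / (1 + 57.544 + 1.7378) = 1/60.282 = 0.01659
[CO3²⁻] = α₂ × DIC = 0.01659 × 1.31 = 0.0217 mmol/kg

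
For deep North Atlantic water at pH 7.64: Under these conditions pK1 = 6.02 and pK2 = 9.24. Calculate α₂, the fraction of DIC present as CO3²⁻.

α₂ = 0.0239

α₂ = 1 / (1 + [H⁺]/K2 + [H⁺]²/(K1K2)) = 1 / (1 + 10^+1.60 + 10^-0.02)
   = 1 / (1 + 39.811 + 0.95499) = 1/41.766 = 0.02394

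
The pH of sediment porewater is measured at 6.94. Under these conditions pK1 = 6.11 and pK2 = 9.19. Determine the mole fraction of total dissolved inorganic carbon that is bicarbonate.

α₁ = 1 / (1 + [H⁺]/K1 + K2/[H⁺]) = 1 / (1 + 10^-0.83 + 10^-2.25)
   = 1 / (1 + 0.14791 + 0.0056234) = 1/1.1535 = 0.8669

α₁ = 0.867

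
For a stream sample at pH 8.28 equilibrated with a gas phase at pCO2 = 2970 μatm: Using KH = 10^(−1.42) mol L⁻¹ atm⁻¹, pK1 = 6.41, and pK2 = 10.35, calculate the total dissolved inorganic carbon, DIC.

DIC = 8.55 mmol/L

[CO2*] = KH · pCO2 = 10^(−1.42) × 2970×10^-6 = 1.129×10^-4 mol/L
α₀ = 1/(1 + K1/[H⁺] + K1K2/[H⁺]²) = 1/(1 + 10^+1.87 + 10^-0.20) = 0.01320
DIC = [CO2*]/α₀ = 1.129×10^-4 / 0.01320 = 8.55 mmol/L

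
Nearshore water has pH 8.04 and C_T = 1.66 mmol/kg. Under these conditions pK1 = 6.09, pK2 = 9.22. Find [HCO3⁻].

[HCO3⁻] = 1.54 mmol/kg

α₁ = 1 / (1 + [H⁺]/K1 + K2/[H⁺]) = 1 / (1 + 10^-1.95 + 10^-1.18)
   = 1 / (1 + 0.011220 + 0.066069) = 1/1.0773 = 0.9283
[HCO3⁻] = α₁ × DIC = 0.9283 × 1.66 = 1.54 mmol/kg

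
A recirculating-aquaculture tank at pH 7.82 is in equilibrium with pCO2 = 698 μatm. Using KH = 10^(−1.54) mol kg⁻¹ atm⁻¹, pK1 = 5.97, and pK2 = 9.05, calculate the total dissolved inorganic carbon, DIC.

DIC = 1.53 mmol/kg

[CO2*] = KH · pCO2 = 10^(−1.54) × 698×10^-6 = 2.013×10^-5 mol/kg
α₀ = 1/(1 + K1/[H⁺] + K1K2/[H⁺]²) = 1/(1 + 10^+1.85 + 10^+0.62) = 0.01316
DIC = [CO2*]/α₀ = 2.013×10^-5 / 0.01316 = 1.53 mmol/kg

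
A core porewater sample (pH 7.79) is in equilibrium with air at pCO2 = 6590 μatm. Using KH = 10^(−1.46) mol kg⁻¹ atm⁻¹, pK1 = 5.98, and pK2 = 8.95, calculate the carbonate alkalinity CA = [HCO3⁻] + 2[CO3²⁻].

[CO2*] = KH · pCO2 = 10^(−1.46) × 6590×10^-6 = 2.285×10^-4 mol/kg
α₀ = 1/(1 + K1/[H⁺] + K1K2/[H⁺]²) = 1/(1 + 10^+1.81 + 10^+0.65) = 0.01428
DIC = [CO2*]/α₀ = 2.285×10^-4 / 0.01428 = 16.00 mmol/kg
CA = (α₁ + 2α₂)·DIC = (0.9219 + 2×0.06378) × 16.00 = 16.8 mmol/kg

CA = 16.8 mmol/kg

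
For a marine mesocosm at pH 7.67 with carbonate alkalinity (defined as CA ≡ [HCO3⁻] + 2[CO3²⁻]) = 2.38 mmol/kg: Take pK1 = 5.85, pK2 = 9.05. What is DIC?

CA = [HCO3⁻] + 2[CO3²⁻] = (α₁ + 2α₂)·DIC
At pH 7.67: [H⁺]/K1 = 10^-1.82 = 0.015136, K2/[H⁺] = 10^-1.38 = 0.041687
α₁ = 1/(1 + 0.015136 + 0.041687) = 1/1.0568 = 0.9462; α₂ = α₁·K2/[H⁺] = 0.03945
α₁ + 2α₂ = 1.0251
DIC = CA / (α₁ + 2α₂) = 2.38 / 1.0251 = 2.32 mmol/kg

DIC = 2.32 mmol/kg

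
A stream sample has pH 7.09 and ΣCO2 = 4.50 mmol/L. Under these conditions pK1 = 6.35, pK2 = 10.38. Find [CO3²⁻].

[CO3²⁻] = 1.95 μmol/L

α₂ = 1 / (1 + [H⁺]/K2 + [H⁺]²/(K1K2)) = 1 / (1 + 10^+3.29 + 10^+2.55)
   = 1 / (1 + 1949.8 + 354.81) = 1/2305.7 = 0.0004337
[CO3²⁻] = α₂ × DIC = 0.0004337 × 4.50 = 0.00195 mmol/L = 1.95 μmol/L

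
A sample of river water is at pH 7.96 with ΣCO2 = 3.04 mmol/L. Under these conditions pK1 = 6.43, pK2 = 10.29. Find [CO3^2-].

α₂ = 1 / (1 + [H⁺]/K2 + [H⁺]²/(K1K2)) = 1 / (1 + 10^+2.33 + 10^+0.80)
   = 1 / (1 + 213.80 + 6.3096) = 1/221.11 = 0.004523
[CO3²⁻] = α₂ × DIC = 0.004523 × 3.04 = 0.0137 mmol/L = 13.7 μmol/L

[CO3²⁻] = 13.7 μmol/L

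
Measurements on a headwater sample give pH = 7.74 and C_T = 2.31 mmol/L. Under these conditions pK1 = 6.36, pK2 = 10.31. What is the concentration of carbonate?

α₂ = 1 / (1 + [H⁺]/K2 + [H⁺]²/(K1K2)) = 1 / (1 + 10^+2.57 + 10^+1.19)
   = 1 / (1 + 371.54 + 15.488) = 1/388.02 = 0.002577
[CO3²⁻] = α₂ × DIC = 0.002577 × 2.31 = 0.00595 mmol/L = 5.95 μmol/L

[CO3²⁻] = 5.95 μmol/L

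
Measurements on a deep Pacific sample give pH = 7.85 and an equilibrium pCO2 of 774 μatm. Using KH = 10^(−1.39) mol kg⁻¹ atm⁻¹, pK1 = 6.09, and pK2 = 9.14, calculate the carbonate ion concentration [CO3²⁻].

[CO2*] = KH · pCO2 = 10^(−1.39) × 774×10^-6 = 3.153×10^-5 mol/kg
α₀ = 1/(1 + K1/[H⁺] + K1K2/[H⁺]²) = 1/(1 + 10^+1.76 + 10^+0.47) = 0.01626
DIC = [CO2*]/α₀ = 3.153×10^-5 / 0.01626 = 1.939 mmol/kg
[CO3²⁻] = α₂·DIC; α₂ = 0.04799, so [CO3²⁻] = 0.04799 × 1.939 = 0.0931 mmol/kg

[CO3²⁻] = 0.0931 mmol/kg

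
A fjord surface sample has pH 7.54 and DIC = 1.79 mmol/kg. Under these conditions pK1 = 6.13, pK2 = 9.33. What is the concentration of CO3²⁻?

[CO3²⁻] = 0.0275 mmol/kg

α₂ = 1 / (1 + [H⁺]/K2 + [H⁺]²/(K1K2)) = 1 / (1 + 10^+1.79 + 10^+0.38)
   = 1 / (1 + 61.660 + 2.3988) = 1/65.058 = 0.01537
[CO3²⁻] = α₂ × DIC = 0.01537 × 1.79 = 0.0275 mmol/kg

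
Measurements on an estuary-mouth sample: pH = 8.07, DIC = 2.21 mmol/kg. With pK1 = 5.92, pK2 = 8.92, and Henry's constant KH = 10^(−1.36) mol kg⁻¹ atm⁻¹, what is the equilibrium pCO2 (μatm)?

pCO2 = 312 μatm

α₀ = 1 / (1 + K1/[H⁺] + K1K2/[H⁺]²) = 1 / (1 + 10^+2.15 + 10^+1.30)
   = 1 / (1 + 141.25 + 19.953) = 1/162.21 = 0.006165
[CO2*] = α₀ × DIC = 0.006165 × 2.21 = 0.01362 mmol/kg = 13.62 μmol/kg
pCO2 = [CO2*]/KH = 1.362×10^-5 / 4.365×10^-2 = 312 μatm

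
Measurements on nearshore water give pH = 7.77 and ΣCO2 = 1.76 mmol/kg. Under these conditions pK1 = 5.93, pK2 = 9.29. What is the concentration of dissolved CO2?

α₀ = 1 / (1 + K1/[H⁺] + K1K2/[H⁺]²) = 1 / (1 + 10^+1.84 + 10^+0.32)
   = 1 / (1 + 69.183 + 2.0893) = 1/72.272 = 0.01384
[CO2*] = α₀ × DIC = 0.01384 × 1.76 = 0.0244 mmol/kg

[CO2*] = 0.0244 mmol/kg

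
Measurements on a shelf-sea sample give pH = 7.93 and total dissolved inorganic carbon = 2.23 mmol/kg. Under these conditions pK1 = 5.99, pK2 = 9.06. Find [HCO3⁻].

[HCO3⁻] = 2.05 mmol/kg

α₁ = 1 / (1 + [H⁺]/K1 + K2/[H⁺]) = 1 / (1 + 10^-1.94 + 10^-1.13)
   = 1 / (1 + 0.011482 + 0.074131) = 1/1.0856 = 0.9211
[HCO3⁻] = α₁ × DIC = 0.9211 × 2.23 = 2.05 mmol/kg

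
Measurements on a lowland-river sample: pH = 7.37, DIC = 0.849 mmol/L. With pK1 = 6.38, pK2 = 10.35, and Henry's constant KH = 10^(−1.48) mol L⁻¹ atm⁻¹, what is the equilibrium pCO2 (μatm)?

pCO2 = 2380 μatm

α₀ = 1 / (1 + K1/[H⁺] + K1K2/[H⁺]²) = 1 / (1 + 10^+0.99 + 10^-1.99)
   = 1 / (1 + 9.7724 + 0.010233) = 1/10.783 = 0.09274
[CO2*] = α₀ × DIC = 0.09274 × 0.849 = 0.07874 mmol/L
pCO2 = [CO2*]/KH = 7.874×10^-5 / 3.311×10^-2 = 2380 μatm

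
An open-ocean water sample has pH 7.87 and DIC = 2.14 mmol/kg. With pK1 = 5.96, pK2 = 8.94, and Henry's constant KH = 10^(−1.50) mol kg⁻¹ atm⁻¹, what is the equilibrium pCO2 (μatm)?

α₀ = 1 / (1 + K1/[H⁺] + K1K2/[H⁺]²) = 1 / (1 + 10^+1.91 + 10^+0.84)
   = 1 / (1 + 81.283 + 6.9183) = 1/89.201 = 0.01121
[CO2*] = α₀ × DIC = 0.01121 × 2.14 = 0.02399 mmol/kg
pCO2 = [CO2*]/KH = 2.399×10^-5 / 3.162×10^-2 = 759 μatm

pCO2 = 759 μatm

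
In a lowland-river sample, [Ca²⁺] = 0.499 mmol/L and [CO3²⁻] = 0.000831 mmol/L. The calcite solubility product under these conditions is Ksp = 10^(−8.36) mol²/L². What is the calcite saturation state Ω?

Ω = 0.0950

Ksp = 10^(−8.36) = 4.365×10^-9
Ω = [Ca²⁺][CO3²⁻]/Ksp = (0.499×10^-3)(0.000831×10^-3) / 4.365×10^-9 = 0.0950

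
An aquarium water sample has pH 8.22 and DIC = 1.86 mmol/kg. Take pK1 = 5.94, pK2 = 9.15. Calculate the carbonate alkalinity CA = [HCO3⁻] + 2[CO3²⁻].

CA = [HCO3⁻] + 2[CO3²⁻] = (α₁ + 2α₂)·DIC
At pH 8.22: [H⁺]/K1 = 10^-2.28 = 0.0052481, K2/[H⁺] = 10^-0.93 = 0.11749
α₁ = 1/(1 + 0.0052481 + 0.11749) = 1/1.1227 = 0.8907; α₂ = α₁·K2/[H⁺] = 0.1046
α₁ + 2α₂ = 1.1000
CA = 1.1000 × 1.86 = 2.05 mmol/kg

CA = 2.05 mmol/kg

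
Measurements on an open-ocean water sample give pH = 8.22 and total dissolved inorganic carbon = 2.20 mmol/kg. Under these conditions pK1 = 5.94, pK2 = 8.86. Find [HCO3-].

α₁ = 1 / (1 + [H⁺]/K1 + K2/[H⁺]) = 1 / (1 + 10^-2.28 + 10^-0.64)
   = 1 / (1 + 0.0052481 + 0.22909) = 1/1.2343 = 0.8102
[HCO3⁻] = α₁ × DIC = 0.8102 × 2.20 = 1.78 mmol/kg

[HCO3⁻] = 1.78 mmol/kg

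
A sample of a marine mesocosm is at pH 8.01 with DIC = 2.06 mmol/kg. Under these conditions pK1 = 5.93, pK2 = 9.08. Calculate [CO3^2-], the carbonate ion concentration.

[CO3²⁻] = 0.160 mmol/kg

α₂ = 1 / (1 + [H⁺]/K2 + [H⁺]²/(K1K2)) = 1 / (1 + 10^+1.07 + 10^-1.01)
   = 1 / (1 + 11.749 + 0.097724) = 1/12.847 = 0.07784
[CO3²⁻] = α₂ × DIC = 0.07784 × 2.06 = 0.160 mmol/kg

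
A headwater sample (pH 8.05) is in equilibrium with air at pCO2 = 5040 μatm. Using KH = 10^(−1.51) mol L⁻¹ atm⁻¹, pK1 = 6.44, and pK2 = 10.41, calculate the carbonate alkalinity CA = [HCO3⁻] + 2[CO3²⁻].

CA = 6.40 mmol/L

[CO2*] = KH · pCO2 = 10^(−1.51) × 5040×10^-6 = 1.558×10^-4 mol/L
α₀ = 1/(1 + K1/[H⁺] + K1K2/[H⁺]²) = 1/(1 + 10^+1.61 + 10^-0.75) = 0.02386
DIC = [CO2*]/α₀ = 1.558×10^-4 / 0.02386 = 6.528 mmol/L
CA = (α₁ + 2α₂)·DIC = (0.9719 + 2×0.004242) × 6.528 = 6.40 mmol/L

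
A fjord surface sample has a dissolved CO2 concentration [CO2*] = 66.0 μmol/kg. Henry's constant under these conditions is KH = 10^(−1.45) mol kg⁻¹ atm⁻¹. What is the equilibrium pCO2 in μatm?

KH = 10^(−1.45) = 3.548×10^-2 mol kg⁻¹ atm⁻¹
pCO2 = [CO2*]/KH = 66.0×10^-6 / 3.548×10^-2 = 1.86×10^-3 atm = 1860 μatm

pCO2 = 1860 μatm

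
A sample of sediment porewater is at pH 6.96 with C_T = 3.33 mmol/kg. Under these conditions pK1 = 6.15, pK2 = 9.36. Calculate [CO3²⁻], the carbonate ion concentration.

[CO3²⁻] = 11.4 μmol/kg

α₂ = 1 / (1 + [H⁺]/K2 + [H⁺]²/(K1K2)) = 1 / (1 + 10^+2.40 + 10^+1.59)
   = 1 / (1 + 251.19 + 38.905) = 1/291.09 = 0.003435
[CO3²⁻] = α₂ × DIC = 0.003435 × 3.33 = 0.0114 mmol/kg = 11.4 μmol/kg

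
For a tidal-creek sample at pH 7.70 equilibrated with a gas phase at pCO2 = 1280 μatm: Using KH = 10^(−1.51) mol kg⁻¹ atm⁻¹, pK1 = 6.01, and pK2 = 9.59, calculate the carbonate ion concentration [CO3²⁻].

[CO3²⁻] = 0.0250 mmol/kg

[CO2*] = KH · pCO2 = 10^(−1.51) × 1280×10^-6 = 3.956×10^-5 mol/kg
α₀ = 1/(1 + K1/[H⁺] + K1K2/[H⁺]²) = 1/(1 + 10^+1.69 + 10^-0.20) = 0.01976
DIC = [CO2*]/α₀ = 3.956×10^-5 / 0.01976 = 2.002 mmol/kg
[CO3²⁻] = α₂·DIC; α₂ = 0.01247, so [CO3²⁻] = 0.01247 × 2.002 = 0.0250 mmol/kg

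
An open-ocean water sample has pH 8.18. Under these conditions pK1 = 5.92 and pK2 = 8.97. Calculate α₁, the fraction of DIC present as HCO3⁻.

α₁ = 1 / (1 + [H⁺]/K1 + K2/[H⁺]) = 1 / (1 + 10^-2.26 + 10^-0.79)
   = 1 / (1 + 0.0054954 + 0.16218) = 1/1.1677 = 0.8564

α₁ = 0.856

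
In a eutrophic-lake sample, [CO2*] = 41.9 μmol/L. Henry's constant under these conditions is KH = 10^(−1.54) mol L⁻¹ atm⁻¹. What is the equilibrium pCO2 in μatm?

pCO2 = 1450 μatm

KH = 10^(−1.54) = 2.884×10^-2 mol L⁻¹ atm⁻¹
pCO2 = [CO2*]/KH = 41.9×10^-6 / 2.884×10^-2 = 1.45×10^-3 atm = 1450 μatm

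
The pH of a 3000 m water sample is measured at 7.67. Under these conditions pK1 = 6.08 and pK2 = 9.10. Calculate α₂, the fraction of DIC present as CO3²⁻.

α₂ = 0.0350

α₂ = 1 / (1 + [H⁺]/K2 + [H⁺]²/(K1K2)) = 1 / (1 + 10^+1.43 + 10^-0.16)
   = 1 / (1 + 26.915 + 0.69183) = 1/28.607 = 0.03496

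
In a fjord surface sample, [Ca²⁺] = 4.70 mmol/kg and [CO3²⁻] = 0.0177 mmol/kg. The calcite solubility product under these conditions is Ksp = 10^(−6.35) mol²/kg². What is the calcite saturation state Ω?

Ω = 0.186

Ksp = 10^(−6.35) = 4.467×10^-7
Ω = [Ca²⁺][CO3²⁻]/Ksp = (4.70×10^-3)(0.0177×10^-3) / 4.467×10^-7 = 0.186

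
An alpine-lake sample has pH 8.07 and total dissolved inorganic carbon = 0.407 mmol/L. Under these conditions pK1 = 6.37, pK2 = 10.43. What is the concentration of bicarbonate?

α₁ = 1 / (1 + [H⁺]/K1 + K2/[H⁺]) = 1 / (1 + 10^-1.70 + 10^-2.36)
   = 1 / (1 + 0.019953 + 0.0043652) = 1/1.0243 = 0.9763
[HCO3⁻] = α₁ × DIC = 0.9763 × 0.407 = 0.397 mmol/L

[HCO3⁻] = 0.397 mmol/L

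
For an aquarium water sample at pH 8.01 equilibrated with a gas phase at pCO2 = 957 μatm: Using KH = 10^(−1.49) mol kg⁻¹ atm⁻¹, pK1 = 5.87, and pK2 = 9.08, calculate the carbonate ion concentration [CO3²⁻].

[CO3²⁻] = 0.364 mmol/kg

[CO2*] = KH · pCO2 = 10^(−1.49) × 957×10^-6 = 3.097×10^-5 mol/kg
α₀ = 1/(1 + K1/[H⁺] + K1K2/[H⁺]²) = 1/(1 + 10^+2.14 + 10^+1.07) = 0.006632
DIC = [CO2*]/α₀ = 3.097×10^-5 / 0.006632 = 4.670 mmol/kg
[CO3²⁻] = α₂·DIC; α₂ = 0.07792, so [CO3²⁻] = 0.07792 × 4.670 = 0.364 mmol/kg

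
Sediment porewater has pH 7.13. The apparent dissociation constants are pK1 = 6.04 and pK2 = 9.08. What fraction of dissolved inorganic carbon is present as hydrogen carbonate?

α₁ = 0.915

α₁ = 1 / (1 + [H⁺]/K1 + K2/[H⁺]) = 1 / (1 + 10^-1.09 + 10^-1.95)
   = 1 / (1 + 0.081283 + 0.011220) = 1/1.0925 = 0.9153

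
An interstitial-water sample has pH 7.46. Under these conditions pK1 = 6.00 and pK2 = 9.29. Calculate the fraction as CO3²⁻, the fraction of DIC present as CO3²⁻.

α₂ = 0.0141

α₂ = 1 / (1 + [H⁺]/K2 + [H⁺]²/(K1K2)) = 1 / (1 + 10^+1.83 + 10^+0.37)
   = 1 / (1 + 67.608 + 2.3442) = 1/70.953 = 0.01409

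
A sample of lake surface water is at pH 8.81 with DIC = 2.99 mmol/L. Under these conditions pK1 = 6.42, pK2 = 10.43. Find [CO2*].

[CO2*] = 11.8 μmol/L

α₀ = 1 / (1 + K1/[H⁺] + K1K2/[H⁺]²) = 1 / (1 + 10^+2.39 + 10^+0.77)
   = 1 / (1 + 245.47 + 5.8884) = 1/252.36 = 0.003963
[CO2*] = α₀ × DIC = 0.003963 × 2.99 = 0.0118 mmol/L = 11.8 μmol/L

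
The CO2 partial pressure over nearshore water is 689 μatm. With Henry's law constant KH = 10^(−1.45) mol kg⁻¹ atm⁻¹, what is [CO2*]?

KH = 10^(−1.45) = 3.548×10^-2 mol kg⁻¹ atm⁻¹
[CO2*] = KH · pCO2 = 3.548×10^-2 × 689×10^-6 atm = 2.44×10^-5 mol/kg

[CO2*] = 24.4 μmol/kg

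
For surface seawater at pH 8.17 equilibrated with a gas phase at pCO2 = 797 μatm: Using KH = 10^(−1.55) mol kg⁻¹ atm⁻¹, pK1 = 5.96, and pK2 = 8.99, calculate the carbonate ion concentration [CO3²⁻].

[CO2*] = KH · pCO2 = 10^(−1.55) × 797×10^-6 = 2.246×10^-5 mol/kg
α₀ = 1/(1 + K1/[H⁺] + K1K2/[H⁺]²) = 1/(1 + 10^+2.21 + 10^+1.39) = 0.005327
DIC = [CO2*]/α₀ = 2.246×10^-5 / 0.005327 = 4.217 mmol/kg
[CO3²⁻] = α₂·DIC; α₂ = 0.1308, so [CO3²⁻] = 0.1308 × 4.217 = 0.551 mmol/kg

[CO3²⁻] = 0.551 mmol/kg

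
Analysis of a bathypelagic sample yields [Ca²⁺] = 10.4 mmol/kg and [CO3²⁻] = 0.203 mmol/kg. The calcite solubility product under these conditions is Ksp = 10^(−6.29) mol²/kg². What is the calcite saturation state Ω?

Ksp = 10^(−6.29) = 5.129×10^-7
Ω = [Ca²⁺][CO3²⁻]/Ksp = (10.4×10^-3)(0.203×10^-3) / 5.129×10^-7 = 4.12

Ω = 4.12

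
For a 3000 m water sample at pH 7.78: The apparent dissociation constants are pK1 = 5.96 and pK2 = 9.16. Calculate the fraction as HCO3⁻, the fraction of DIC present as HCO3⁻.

α₁ = 1 / (1 + [H⁺]/K1 + K2/[H⁺]) = 1 / (1 + 10^-1.82 + 10^-1.38)
   = 1 / (1 + 0.015136 + 0.041687) = 1/1.0568 = 0.9462

α₁ = 0.946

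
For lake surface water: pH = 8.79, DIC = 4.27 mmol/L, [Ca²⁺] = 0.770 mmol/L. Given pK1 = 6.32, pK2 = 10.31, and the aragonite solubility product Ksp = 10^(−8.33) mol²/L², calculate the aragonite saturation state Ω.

Ω = 20.5

α₂ = 1 / (1 + [H⁺]/K2 + [H⁺]²/(K1K2)) = 1 / (1 + 10^+1.52 + 10^-0.95)
   = 1 / (1 + 33.113 + 0.11220) = 1/34.225 = 0.02922
[CO3²⁻] = α₂ × DIC = 0.02922 × 4.27 = 0.1248 mmol/L
Ksp = 10^(−8.33) = 4.677×10^-9
Ω = [Ca²⁺][CO3²⁻]/Ksp = (0.770×10^-3)(1.248×10^-4) / 4.677×10^-9 = 20.5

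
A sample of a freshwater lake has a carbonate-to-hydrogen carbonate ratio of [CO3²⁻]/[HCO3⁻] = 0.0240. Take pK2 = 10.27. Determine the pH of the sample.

pH = 8.65

From K2 = [H⁺][CO3²⁻]/[HCO3⁻]:  pH = pK2 + log₁₀([CO3²⁻]/[HCO3⁻])
log₁₀(0.0240) = -1.620
pH = 10.27 + (-1.620) = 8.65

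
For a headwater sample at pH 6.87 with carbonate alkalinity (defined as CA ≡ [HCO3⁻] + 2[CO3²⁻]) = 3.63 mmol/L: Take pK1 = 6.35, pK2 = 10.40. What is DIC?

CA = [HCO3⁻] + 2[CO3²⁻] = (α₁ + 2α₂)·DIC
At pH 6.87: [H⁺]/K1 = 10^-0.52 = 0.30200, K2/[H⁺] = 10^-3.53 = 0.00029512
α₁ = 1/(1 + 0.30200 + 0.00029512) = 1/1.3023 = 0.7679; α₂ = α₁·K2/[H⁺] = 0.0002266
α₁ + 2α₂ = 0.7683
DIC = CA / (α₁ + 2α₂) = 3.63 / 0.7683 = 4.72 mmol/L

DIC = 4.72 mmol/L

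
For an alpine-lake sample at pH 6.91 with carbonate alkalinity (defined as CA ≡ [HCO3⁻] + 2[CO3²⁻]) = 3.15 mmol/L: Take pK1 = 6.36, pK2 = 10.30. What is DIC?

CA = [HCO3⁻] + 2[CO3²⁻] = (α₁ + 2α₂)·DIC
At pH 6.91: [H⁺]/K1 = 10^-0.55 = 0.28184, K2/[H⁺] = 10^-3.39 = 0.00040738
α₁ = 1/(1 + 0.28184 + 0.00040738) = 1/1.2822 = 0.7799; α₂ = α₁·K2/[H⁺] = 0.0003177
α₁ + 2α₂ = 0.7805
DIC = CA / (α₁ + 2α₂) = 3.15 / 0.7805 = 4.04 mmol/L

DIC = 4.04 mmol/L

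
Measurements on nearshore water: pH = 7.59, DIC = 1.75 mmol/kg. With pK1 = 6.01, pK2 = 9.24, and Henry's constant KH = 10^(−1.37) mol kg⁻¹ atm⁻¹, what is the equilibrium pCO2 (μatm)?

α₀ = 1 / (1 + K1/[H⁺] + K1K2/[H⁺]²) = 1 / (1 + 10^+1.58 + 10^-0.07)
   = 1 / (1 + 38.019 + 0.85114) = 1/39.870 = 0.02508
[CO2*] = α₀ × DIC = 0.02508 × 1.75 = 0.04389 mmol/kg
pCO2 = [CO2*]/KH = 4.389×10^-5 / 4.266×10^-2 = 1030 μatm

pCO2 = 1030 μatm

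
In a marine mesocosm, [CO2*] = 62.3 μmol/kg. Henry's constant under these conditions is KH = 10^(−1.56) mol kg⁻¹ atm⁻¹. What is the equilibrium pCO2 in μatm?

pCO2 = 2260 μatm

KH = 10^(−1.56) = 2.754×10^-2 mol kg⁻¹ atm⁻¹
pCO2 = [CO2*]/KH = 62.3×10^-6 / 2.754×10^-2 = 2.26×10^-3 atm = 2260 μatm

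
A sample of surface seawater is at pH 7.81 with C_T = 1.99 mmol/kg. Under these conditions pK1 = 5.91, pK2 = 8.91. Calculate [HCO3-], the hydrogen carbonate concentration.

α₁ = 1 / (1 + [H⁺]/K1 + K2/[H⁺]) = 1 / (1 + 10^-1.90 + 10^-1.10)
   = 1 / (1 + 0.012589 + 0.079433) = 1/1.0920 = 0.9157
[HCO3⁻] = α₁ × DIC = 0.9157 × 1.99 = 1.82 mmol/kg

[HCO3⁻] = 1.82 mmol/kg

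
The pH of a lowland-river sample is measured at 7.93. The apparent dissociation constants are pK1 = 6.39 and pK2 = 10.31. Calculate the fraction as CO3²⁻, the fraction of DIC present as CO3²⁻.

α₂ = 1 / (1 + [H⁺]/K2 + [H⁺]²/(K1K2)) = 1 / (1 + 10^+2.38 + 10^+0.84)
   = 1 / (1 + 239.88 + 6.9183) = 1/247.80 = 0.004035

α₂ = 0.00404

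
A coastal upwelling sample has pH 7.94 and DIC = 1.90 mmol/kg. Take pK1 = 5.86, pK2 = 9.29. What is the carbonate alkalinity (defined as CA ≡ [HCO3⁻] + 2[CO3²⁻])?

CA = 1.97 mmol/kg

CA = [HCO3⁻] + 2[CO3²⁻] = (α₁ + 2α₂)·DIC
At pH 7.94: [H⁺]/K1 = 10^-2.08 = 0.0083176, K2/[H⁺] = 10^-1.35 = 0.044668
α₁ = 1/(1 + 0.0083176 + 0.044668) = 1/1.0530 = 0.9497; α₂ = α₁·K2/[H⁺] = 0.04242
α₁ + 2α₂ = 1.0345
CA = 1.0345 × 1.90 = 1.97 mmol/kg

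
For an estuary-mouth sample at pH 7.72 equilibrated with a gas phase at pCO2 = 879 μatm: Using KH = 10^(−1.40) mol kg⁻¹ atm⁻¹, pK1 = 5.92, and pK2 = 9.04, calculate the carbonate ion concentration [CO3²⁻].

[CO3²⁻] = 0.106 mmol/kg

[CO2*] = KH · pCO2 = 10^(−1.40) × 879×10^-6 = 3.499×10^-5 mol/kg
α₀ = 1/(1 + K1/[H⁺] + K1K2/[H⁺]²) = 1/(1 + 10^+1.80 + 10^+0.48) = 0.01490
DIC = [CO2*]/α₀ = 3.499×10^-5 / 0.01490 = 2.349 mmol/kg
[CO3²⁻] = α₂·DIC; α₂ = 0.04500, so [CO3²⁻] = 0.04500 × 2.349 = 0.106 mmol/kg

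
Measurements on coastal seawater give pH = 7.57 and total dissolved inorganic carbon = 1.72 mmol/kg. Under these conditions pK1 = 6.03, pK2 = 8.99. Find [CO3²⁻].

[CO3²⁻] = 0.0613 mmol/kg

α₂ = 1 / (1 + [H⁺]/K2 + [H⁺]²/(K1K2)) = 1 / (1 + 10^+1.42 + 10^-0.12)
   = 1 / (1 + 26.303 + 0.75858) = 1/28.061 = 0.03564
[CO3²⁻] = α₂ × DIC = 0.03564 × 1.72 = 0.0613 mmol/kg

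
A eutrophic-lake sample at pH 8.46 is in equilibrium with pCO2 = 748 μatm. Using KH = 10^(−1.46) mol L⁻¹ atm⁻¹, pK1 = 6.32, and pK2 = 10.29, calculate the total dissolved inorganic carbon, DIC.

[CO2*] = KH · pCO2 = 10^(−1.46) × 748×10^-6 = 2.594×10^-5 mol/L
α₀ = 1/(1 + K1/[H⁺] + K1K2/[H⁺]²) = 1/(1 + 10^+2.14 + 10^+0.31) = 0.007088
DIC = [CO2*]/α₀ = 2.594×10^-5 / 0.007088 = 3.66 mmol/L

DIC = 3.66 mmol/L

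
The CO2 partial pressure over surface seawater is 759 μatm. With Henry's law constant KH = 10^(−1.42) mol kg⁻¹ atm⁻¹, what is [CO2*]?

KH = 10^(−1.42) = 3.802×10^-2 mol kg⁻¹ atm⁻¹
[CO2*] = KH · pCO2 = 3.802×10^-2 × 759×10^-6 atm = 2.89×10^-5 mol/kg

[CO2*] = 28.9 μmol/kg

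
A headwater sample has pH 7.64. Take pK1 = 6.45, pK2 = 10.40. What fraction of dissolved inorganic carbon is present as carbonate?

α₂ = 1 / (1 + [H⁺]/K2 + [H⁺]²/(K1K2)) = 1 / (1 + 10^+2.76 + 10^+1.57)
   = 1 / (1 + 575.44 + 37.154) = 1/613.59 = 0.001630

α₂ = 0.00163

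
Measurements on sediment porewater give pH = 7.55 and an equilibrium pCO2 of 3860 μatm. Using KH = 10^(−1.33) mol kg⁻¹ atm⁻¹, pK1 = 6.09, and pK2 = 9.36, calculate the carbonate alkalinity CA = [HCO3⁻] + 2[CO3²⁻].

CA = 5.37 mmol/kg

[CO2*] = KH · pCO2 = 10^(−1.33) × 3860×10^-6 = 1.805×10^-4 mol/kg
α₀ = 1/(1 + K1/[H⁺] + K1K2/[H⁺]²) = 1/(1 + 10^+1.46 + 10^-0.35) = 0.03302
DIC = [CO2*]/α₀ = 1.805×10^-4 / 0.03302 = 5.468 mmol/kg
CA = (α₁ + 2α₂)·DIC = (0.9522 + 2×0.01475) × 5.468 = 5.37 mmol/kg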